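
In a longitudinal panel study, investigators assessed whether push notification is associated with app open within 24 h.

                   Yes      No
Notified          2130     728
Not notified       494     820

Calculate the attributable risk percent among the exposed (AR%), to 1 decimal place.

Cells: a = 2130, b = 728, c = 494, d = 820.
Risk in exposed = 2130/2858 = 0.74528; risk in unexposed = 494/1314 = 0.37595.
RR = 0.74528/0.37595 = 1.98237
AR% = (RR − 1)/RR × 100 = (1.98237 − 1)/1.98237 × 100 = 49.5555%

49.6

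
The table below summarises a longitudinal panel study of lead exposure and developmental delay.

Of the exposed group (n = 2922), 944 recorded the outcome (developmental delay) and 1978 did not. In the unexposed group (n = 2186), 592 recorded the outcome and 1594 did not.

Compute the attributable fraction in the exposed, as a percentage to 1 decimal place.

16.2

From the description: a = 944, b = 1978, c = 592, d = 1594.
Risk in exposed = 944/2922 = 0.32307; risk in unexposed = 592/2186 = 0.27081.
RR = 0.32307/0.27081 = 1.19294
AR% = (RR − 1)/RR × 100 = (1.19294 − 1)/1.19294 × 100 = 16.1738%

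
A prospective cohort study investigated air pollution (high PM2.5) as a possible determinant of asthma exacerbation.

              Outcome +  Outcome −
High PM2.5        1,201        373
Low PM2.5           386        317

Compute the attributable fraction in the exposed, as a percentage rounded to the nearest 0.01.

28.04

Cells: a = 1201, b = 373, c = 386, d = 317.
Risk in exposed = 1201/1574 = 0.76302; risk in unexposed = 386/703 = 0.54908.
RR = 0.76302/0.54908 = 1.38965
AR% = (RR − 1)/RR × 100 = (1.38965 − 1)/1.38965 × 100 = 28.0396%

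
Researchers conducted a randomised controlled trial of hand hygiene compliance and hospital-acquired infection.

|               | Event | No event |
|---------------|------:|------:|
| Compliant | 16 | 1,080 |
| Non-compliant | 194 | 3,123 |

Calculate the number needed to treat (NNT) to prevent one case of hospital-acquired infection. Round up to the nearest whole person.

23

Risk in treated group = 16/1096 = 0.01460; risk in control = 194/3317 = 0.05849.
Absolute risk reduction = 0.05849 − 0.01460 = 0.04389
NNT = 1 / ARR = 1 / 0.04389 = 22.785 → round up → 23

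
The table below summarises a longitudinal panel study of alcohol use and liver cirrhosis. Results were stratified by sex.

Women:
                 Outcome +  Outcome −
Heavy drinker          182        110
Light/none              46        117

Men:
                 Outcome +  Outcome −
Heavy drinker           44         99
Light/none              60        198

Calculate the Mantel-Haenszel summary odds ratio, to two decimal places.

2.64

OR_MH = Σ(aᵢdᵢ/nᵢ) / Σ(bᵢcᵢ/nᵢ), where nᵢ is the stratum total.
Stratum 1 (Women): n = 455; a·d/n = 182·117/455 = 46.8000; b·c/n = 110·46/455 = 11.1209
Stratum 2 (Men): n = 401; a·d/n = 44·198/401 = 21.7257; b·c/n = 99·60/401 = 14.8130
OR_MH = (46.8000 + 21.7257) / (11.1209 + 14.8130) = 68.5257 / 25.9338 = 2.64233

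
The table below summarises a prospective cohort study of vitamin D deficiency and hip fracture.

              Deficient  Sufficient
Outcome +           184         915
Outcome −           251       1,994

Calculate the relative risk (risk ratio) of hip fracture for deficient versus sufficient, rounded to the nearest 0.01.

Reading the table with exposure as columns: a = 184 (Deficient, case), b = 251 (Deficient, non-case), c = 915 (Sufficient, case), d = 1994.
Risk in exposed = 184/435 = 0.42299; risk in unexposed = 915/2909 = 0.31454.
RR = 0.42299 / 0.31454 = 1.34478
The risk among the exposed is 1.34 times that among the unexposed.

1.34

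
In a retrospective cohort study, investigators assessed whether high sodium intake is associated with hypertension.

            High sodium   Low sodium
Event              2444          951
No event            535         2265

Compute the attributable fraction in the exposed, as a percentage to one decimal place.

64.0

Reading the table with exposure as columns: a = 2444 (High sodium, case), b = 535 (High sodium, non-case), c = 951 (Low sodium, case), d = 2265.
Risk in exposed = 2444/2979 = 0.82041; risk in unexposed = 951/3216 = 0.29571.
RR = 0.82041/0.29571 = 2.77438
AR% = (RR − 1)/RR × 100 = (2.77438 − 1)/2.77438 × 100 = 63.9559%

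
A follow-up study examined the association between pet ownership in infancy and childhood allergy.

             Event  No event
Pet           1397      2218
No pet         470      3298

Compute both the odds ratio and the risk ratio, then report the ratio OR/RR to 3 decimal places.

Cells: a = 1397, b = 2218, c = 470, d = 3298.
OR = (1397·3298)/(2218·470) = 4607306/1042460 = 4.41965
Risk in exposed = 1397/3615 = 0.38645; risk in unexposed = 470/3768 = 0.12473; RR = 3.09814
OR/RR = 4.41965 / 3.09814 = 1.42655
The outcome is not rare, so the OR lies further from 1 than the RR.

1.427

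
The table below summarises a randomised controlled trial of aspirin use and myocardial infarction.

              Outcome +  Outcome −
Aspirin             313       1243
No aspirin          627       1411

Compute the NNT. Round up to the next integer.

10

Risk in treated group = 313/1556 = 0.20116; risk in control = 627/2038 = 0.30765.
Absolute risk reduction = 0.30765 − 0.20116 = 0.10650
NNT = 1 / ARR = 1 / 0.10650 = 9.390 → round up → 10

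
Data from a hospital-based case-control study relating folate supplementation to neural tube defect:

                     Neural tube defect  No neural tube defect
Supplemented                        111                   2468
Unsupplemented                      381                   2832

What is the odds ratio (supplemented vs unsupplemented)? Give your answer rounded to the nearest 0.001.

Cells: a = 111, b = 2468, c = 381, d = 2832.
OR = (a·d)/(b·c) = (111 × 2832) / (2468 × 381) = 314352 / 940308 = 0.33431
Exposure is associated with lower odds of neural tube defect (OR = 0.33 < 1).

0.334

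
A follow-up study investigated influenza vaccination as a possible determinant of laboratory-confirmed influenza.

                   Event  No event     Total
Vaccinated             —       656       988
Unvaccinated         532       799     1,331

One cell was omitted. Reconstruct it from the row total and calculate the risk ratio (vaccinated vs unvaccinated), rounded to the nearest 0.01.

0.84

The missing cell is in the exposed row: 988 − 656 = 332.
So a = 332, b = 656, c = 532, d = 799.
RR = [a/(a+b)] / [c/(c+d)] = (332/988) / (532/1331) = 0.33603/0.39970 = 0.84071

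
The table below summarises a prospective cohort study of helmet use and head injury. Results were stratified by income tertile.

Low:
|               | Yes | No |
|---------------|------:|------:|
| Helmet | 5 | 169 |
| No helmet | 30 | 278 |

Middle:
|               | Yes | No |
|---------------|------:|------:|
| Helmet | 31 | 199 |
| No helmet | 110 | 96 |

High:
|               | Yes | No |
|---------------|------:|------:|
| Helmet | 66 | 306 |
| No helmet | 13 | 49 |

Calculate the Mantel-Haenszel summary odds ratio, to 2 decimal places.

OR_MH = Σ(aᵢdᵢ/nᵢ) / Σ(bᵢcᵢ/nᵢ), where nᵢ is the stratum total.
Stratum 1 (Low): n = 482; a·d/n = 5·278/482 = 2.8838; b·c/n = 169·30/482 = 10.5187
Stratum 2 (Middle): n = 436; a·d/n = 31·96/436 = 6.8257; b·c/n = 199·110/436 = 50.2064
Stratum 3 (High): n = 434; a·d/n = 66·49/434 = 7.4516; b·c/n = 306·13/434 = 9.1659
OR_MH = (2.8838 + 6.8257 + 7.4516) / (10.5187 + 50.2064 + 9.1659) = 17.1611 / 69.8910 = 0.24554

0.25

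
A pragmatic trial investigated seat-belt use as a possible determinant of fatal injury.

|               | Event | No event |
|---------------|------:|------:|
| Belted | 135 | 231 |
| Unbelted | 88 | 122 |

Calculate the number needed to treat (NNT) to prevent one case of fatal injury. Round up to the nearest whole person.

20

Risk in treated group = 135/366 = 0.36885; risk in control = 88/210 = 0.41905.
Absolute risk reduction = 0.41905 − 0.36885 = 0.05020
NNT = 1 / ARR = 1 / 0.05020 = 19.922 → round up → 20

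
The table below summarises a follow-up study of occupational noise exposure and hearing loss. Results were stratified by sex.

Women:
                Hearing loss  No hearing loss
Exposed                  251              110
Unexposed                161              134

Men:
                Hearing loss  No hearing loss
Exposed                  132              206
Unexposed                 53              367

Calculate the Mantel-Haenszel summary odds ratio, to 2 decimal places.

2.78

OR_MH = Σ(aᵢdᵢ/nᵢ) / Σ(bᵢcᵢ/nᵢ), where nᵢ is the stratum total.
Stratum 1 (Women): n = 656; a·d/n = 251·134/656 = 51.2713; b·c/n = 110·161/656 = 26.9970
Stratum 2 (Men): n = 758; a·d/n = 132·367/758 = 63.9103; b·c/n = 206·53/758 = 14.4037
OR_MH = (51.2713 + 63.9103) / (26.9970 + 14.4037) = 115.1816 / 41.4006 = 2.78212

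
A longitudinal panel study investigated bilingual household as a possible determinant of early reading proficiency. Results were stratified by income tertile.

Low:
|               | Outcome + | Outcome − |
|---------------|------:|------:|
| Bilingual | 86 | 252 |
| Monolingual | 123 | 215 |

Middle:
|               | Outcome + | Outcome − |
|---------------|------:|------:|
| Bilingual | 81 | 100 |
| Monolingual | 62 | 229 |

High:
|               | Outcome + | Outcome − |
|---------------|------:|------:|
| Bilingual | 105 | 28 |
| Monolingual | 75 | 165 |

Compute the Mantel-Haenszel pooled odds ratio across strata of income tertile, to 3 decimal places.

OR_MH = Σ(aᵢdᵢ/nᵢ) / Σ(bᵢcᵢ/nᵢ), where nᵢ is the stratum total.
Stratum 1 (Low): n = 676; a·d/n = 86·215/676 = 27.3521; b·c/n = 252·123/676 = 45.8521
Stratum 2 (Middle): n = 472; a·d/n = 81·229/472 = 39.2987; b·c/n = 100·62/472 = 13.1356
Stratum 3 (High): n = 373; a·d/n = 105·165/373 = 46.4477; b·c/n = 28·75/373 = 5.6300
OR_MH = (27.3521 + 39.2987 + 46.4477) / (45.8521 + 13.1356 + 5.6300) = 113.0985 / 64.6177 = 1.75027

1.750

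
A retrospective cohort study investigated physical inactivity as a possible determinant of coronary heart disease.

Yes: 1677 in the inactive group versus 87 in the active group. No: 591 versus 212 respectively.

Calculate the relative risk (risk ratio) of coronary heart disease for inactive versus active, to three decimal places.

From the description: a = 1677, b = 591, c = 87, d = 212.
Risk in exposed = 1677/2268 = 0.73942; risk in unexposed = 87/299 = 0.29097.
RR = 0.73942 / 0.29097 = 2.54122
The risk among the exposed is 2.54 times that among the unexposed.

2.541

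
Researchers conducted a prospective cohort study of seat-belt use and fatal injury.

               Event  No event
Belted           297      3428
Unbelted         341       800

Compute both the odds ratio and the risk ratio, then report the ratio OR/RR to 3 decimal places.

Cells: a = 297, b = 3428, c = 341, d = 800.
OR = (297·800)/(3428·341) = 237600/1168948 = 0.20326
Risk in exposed = 297/3725 = 0.07973; risk in unexposed = 341/1141 = 0.29886; RR = 0.26679
OR/RR = 0.20326 / 0.26679 = 0.76189
The outcome is not rare, so the OR lies further from 1 than the RR.

0.762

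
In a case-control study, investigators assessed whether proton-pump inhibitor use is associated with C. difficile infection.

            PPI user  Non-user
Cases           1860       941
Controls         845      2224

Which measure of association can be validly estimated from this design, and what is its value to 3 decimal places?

5.202

Reading the table with exposure as columns: a = 1860 (PPI user, case), b = 845 (PPI user, non-case), c = 941 (Non-user, case), d = 2224.
This is a case-control study: participants were sampled on outcome status, so risks in the source population cannot be estimated directly — relative risk is not valid here. The odds ratio is the appropriate measure.
OR = (a·d)/(b·c) = (1860 × 2224) / (845 × 941) = 4136640 / 795145 = 5.20237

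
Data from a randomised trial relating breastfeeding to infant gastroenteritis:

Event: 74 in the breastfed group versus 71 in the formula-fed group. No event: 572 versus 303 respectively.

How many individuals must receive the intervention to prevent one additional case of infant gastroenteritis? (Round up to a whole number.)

14

Risk in treated group = 74/646 = 0.11455; risk in control = 71/374 = 0.18984.
Absolute risk reduction = 0.18984 − 0.11455 = 0.07529
NNT = 1 / ARR = 1 / 0.07529 = 13.282 → round up → 14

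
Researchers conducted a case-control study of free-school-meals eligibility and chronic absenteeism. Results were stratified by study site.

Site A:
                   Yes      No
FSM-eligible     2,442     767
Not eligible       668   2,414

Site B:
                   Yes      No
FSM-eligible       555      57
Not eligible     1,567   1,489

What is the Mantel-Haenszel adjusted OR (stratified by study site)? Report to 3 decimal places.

OR_MH = Σ(aᵢdᵢ/nᵢ) / Σ(bᵢcᵢ/nᵢ), where nᵢ is the stratum total.
Stratum 1 (Site A): n = 6291; a·d/n = 2442·2414/6291 = 937.0510; b·c/n = 767·668/6291 = 81.4427
Stratum 2 (Site B): n = 3668; a·d/n = 555·1489/3668 = 225.2985; b·c/n = 57·1567/3668 = 24.3509
OR_MH = (937.0510 + 225.2985) / (81.4427 + 24.3509) = 1162.3496 / 105.7936 = 10.98696

10.987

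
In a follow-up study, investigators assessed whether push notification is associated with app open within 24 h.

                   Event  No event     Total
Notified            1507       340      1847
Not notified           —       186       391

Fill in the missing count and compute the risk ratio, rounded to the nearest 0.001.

The missing cell is in the unexposed row: 391 − 186 = 205.
So a = 1507, b = 340, c = 205, d = 186.
RR = [a/(a+b)] / [c/(c+d)] = (1507/1847) / (205/391) = 0.81592/0.52430 = 1.55621

1.556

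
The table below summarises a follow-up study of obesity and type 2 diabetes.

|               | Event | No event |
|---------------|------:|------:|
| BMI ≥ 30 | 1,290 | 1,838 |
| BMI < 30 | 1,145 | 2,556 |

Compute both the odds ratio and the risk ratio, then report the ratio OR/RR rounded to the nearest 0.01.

Cells: a = 1290, b = 1838, c = 1145, d = 2556.
OR = (1290·2556)/(1838·1145) = 3297240/2104510 = 1.56675
Risk in exposed = 1290/3128 = 0.41240; risk in unexposed = 1145/3701 = 0.30938; RR = 1.33302
OR/RR = 1.56675 / 1.33302 = 1.17534
The outcome is not rare, so the OR lies further from 1 than the RR.

1.18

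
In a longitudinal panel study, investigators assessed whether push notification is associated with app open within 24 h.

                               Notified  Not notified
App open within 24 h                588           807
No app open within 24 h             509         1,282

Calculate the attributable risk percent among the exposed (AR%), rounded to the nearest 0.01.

Reading the table with exposure as columns: a = 588 (Notified, case), b = 509 (Notified, non-case), c = 807 (Not notified, case), d = 1282.
Risk in exposed = 588/1097 = 0.53601; risk in unexposed = 807/2089 = 0.38631.
RR = 0.53601/0.38631 = 1.38751
AR% = (RR − 1)/RR × 100 = (1.38751 − 1)/1.38751 × 100 = 27.9284%

27.93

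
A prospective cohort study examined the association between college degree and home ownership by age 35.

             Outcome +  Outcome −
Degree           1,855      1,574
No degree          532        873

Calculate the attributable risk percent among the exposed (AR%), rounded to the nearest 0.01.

Cells: a = 1855, b = 1574, c = 532, d = 873.
Risk in exposed = 1855/3429 = 0.54097; risk in unexposed = 532/1405 = 0.37865.
RR = 0.54097/0.37865 = 1.42870
AR% = (RR − 1)/RR × 100 = (1.42870 − 1)/1.42870 × 100 = 30.0063%

30.01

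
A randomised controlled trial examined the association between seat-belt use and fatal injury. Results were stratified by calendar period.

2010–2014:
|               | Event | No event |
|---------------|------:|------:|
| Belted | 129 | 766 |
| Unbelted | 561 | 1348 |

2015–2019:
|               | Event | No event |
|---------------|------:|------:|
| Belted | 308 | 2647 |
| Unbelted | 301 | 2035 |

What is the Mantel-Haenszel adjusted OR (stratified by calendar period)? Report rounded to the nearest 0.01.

0.59

OR_MH = Σ(aᵢdᵢ/nᵢ) / Σ(bᵢcᵢ/nᵢ), where nᵢ is the stratum total.
Stratum 1 (2010–2014): n = 2804; a·d/n = 129·1348/2804 = 62.0157; b·c/n = 766·561/2804 = 153.2546
Stratum 2 (2015–2019): n = 5291; a·d/n = 308·2035/5291 = 118.4615; b·c/n = 2647·301/5291 = 150.5853
OR_MH = (62.0157 + 118.4615) / (153.2546 + 150.5853) = 180.4772 / 303.8400 = 0.59399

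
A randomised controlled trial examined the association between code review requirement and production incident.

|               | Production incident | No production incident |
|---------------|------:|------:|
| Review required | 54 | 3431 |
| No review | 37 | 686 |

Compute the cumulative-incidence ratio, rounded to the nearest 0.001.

0.303

Cells: a = 54, b = 3431, c = 37, d = 686.
Risk in exposed = 54/3485 = 0.01549; risk in unexposed = 37/723 = 0.05118.
RR = 0.01549 / 0.05118 = 0.30278
The risk is 70% lower among the exposed than among the unexposed.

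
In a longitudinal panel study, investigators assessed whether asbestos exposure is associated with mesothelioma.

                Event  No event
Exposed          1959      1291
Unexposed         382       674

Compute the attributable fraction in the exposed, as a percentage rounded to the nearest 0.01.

39.99

Cells: a = 1959, b = 1291, c = 382, d = 674.
Risk in exposed = 1959/3250 = 0.60277; risk in unexposed = 382/1056 = 0.36174.
RR = 0.60277/0.36174 = 1.66629
AR% = (RR − 1)/RR × 100 = (1.66629 − 1)/1.66629 × 100 = 39.9866%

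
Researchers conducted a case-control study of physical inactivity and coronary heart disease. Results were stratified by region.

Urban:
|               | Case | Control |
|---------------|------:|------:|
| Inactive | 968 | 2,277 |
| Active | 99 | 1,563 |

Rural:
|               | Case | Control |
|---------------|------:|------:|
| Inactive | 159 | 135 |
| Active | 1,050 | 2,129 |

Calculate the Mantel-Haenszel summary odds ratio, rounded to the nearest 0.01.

4.68

OR_MH = Σ(aᵢdᵢ/nᵢ) / Σ(bᵢcᵢ/nᵢ), where nᵢ is the stratum total.
Stratum 1 (Urban): n = 4907; a·d/n = 968·1563/4907 = 308.3318; b·c/n = 2277·99/4907 = 45.9391
Stratum 2 (Rural): n = 3473; a·d/n = 159·2129/3473 = 97.4693; b·c/n = 135·1050/3473 = 40.8149
OR_MH = (308.3318 + 97.4693) / (45.9391 + 40.8149) = 405.8011 / 86.7539 = 4.67761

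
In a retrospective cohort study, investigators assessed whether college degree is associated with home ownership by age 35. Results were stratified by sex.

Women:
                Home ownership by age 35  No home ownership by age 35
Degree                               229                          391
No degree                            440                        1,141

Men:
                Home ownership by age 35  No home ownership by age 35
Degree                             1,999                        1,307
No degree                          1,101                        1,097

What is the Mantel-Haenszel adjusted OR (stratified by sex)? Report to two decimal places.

OR_MH = Σ(aᵢdᵢ/nᵢ) / Σ(bᵢcᵢ/nᵢ), where nᵢ is the stratum total.
Stratum 1 (Women): n = 2201; a·d/n = 229·1141/2201 = 118.7138; b·c/n = 391·440/2201 = 78.1645
Stratum 2 (Men): n = 5504; a·d/n = 1999·1097/5504 = 398.4199; b·c/n = 1307·1101/5504 = 261.4475
OR_MH = (118.7138 + 398.4199) / (78.1645 + 261.4475) = 517.1336 / 339.6120 = 1.52272

1.52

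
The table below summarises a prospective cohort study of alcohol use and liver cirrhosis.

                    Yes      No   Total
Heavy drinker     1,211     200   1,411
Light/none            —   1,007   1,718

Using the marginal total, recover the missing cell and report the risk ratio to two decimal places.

The missing cell is in the unexposed row: 1718 − 1007 = 711.
So a = 1211, b = 200, c = 711, d = 1007.
RR = [a/(a+b)] / [c/(c+d)] = (1211/1411) / (711/1718) = 0.85826/0.41385 = 2.07382

2.07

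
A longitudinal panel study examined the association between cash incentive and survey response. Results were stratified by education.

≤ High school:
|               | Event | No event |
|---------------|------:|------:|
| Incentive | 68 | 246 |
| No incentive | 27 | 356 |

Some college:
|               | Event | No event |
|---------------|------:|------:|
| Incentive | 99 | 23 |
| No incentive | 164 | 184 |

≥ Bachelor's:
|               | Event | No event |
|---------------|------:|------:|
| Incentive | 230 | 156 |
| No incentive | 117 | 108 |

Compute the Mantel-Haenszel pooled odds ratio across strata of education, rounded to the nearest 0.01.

OR_MH = Σ(aᵢdᵢ/nᵢ) / Σ(bᵢcᵢ/nᵢ), where nᵢ is the stratum total.
Stratum 1 (≤ High school): n = 697; a·d/n = 68·356/697 = 34.7317; b·c/n = 246·27/697 = 9.5294
Stratum 2 (Some college): n = 470; a·d/n = 99·184/470 = 38.7574; b·c/n = 23·164/470 = 8.0255
Stratum 3 (≥ Bachelor's): n = 611; a·d/n = 230·108/611 = 40.6547; b·c/n = 156·117/611 = 29.8723
OR_MH = (34.7317 + 38.7574 + 40.6547) / (9.5294 + 8.0255 + 29.8723) = 114.1438 / 47.4273 = 2.40671

2.41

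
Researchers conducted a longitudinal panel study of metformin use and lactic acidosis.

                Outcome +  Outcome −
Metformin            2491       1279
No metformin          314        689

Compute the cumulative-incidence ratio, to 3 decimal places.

Cells: a = 2491, b = 1279, c = 314, d = 689.
Risk in exposed = 2491/3770 = 0.66074; risk in unexposed = 314/1003 = 0.31306.
RR = 0.66074 / 0.31306 = 2.11059
The risk among the exposed is 2.11 times that among the unexposed.

2.111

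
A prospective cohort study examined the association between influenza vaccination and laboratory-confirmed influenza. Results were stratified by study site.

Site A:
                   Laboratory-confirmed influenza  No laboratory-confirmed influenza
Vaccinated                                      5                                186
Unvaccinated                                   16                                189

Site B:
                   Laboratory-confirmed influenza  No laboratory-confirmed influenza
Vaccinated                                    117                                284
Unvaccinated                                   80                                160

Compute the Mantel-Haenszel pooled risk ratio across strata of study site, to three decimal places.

RR_MH = Σ(aᵢ·n₀ᵢ/nᵢ) / Σ(cᵢ·n₁ᵢ/nᵢ), with n₁ᵢ = aᵢ+bᵢ (exposed), n₀ᵢ = cᵢ+dᵢ (unexposed), nᵢ = n₁ᵢ+n₀ᵢ.
Stratum 1 (Site A): n₁ = 191, n₀ = 205, n = 396; a·n₀/n = 5·205/396 = 2.5884; c·n₁/n = 16·191/396 = 7.7172
Stratum 2 (Site B): n₁ = 401, n₀ = 240, n = 641; a·n₀/n = 117·240/641 = 43.8066; c·n₁/n = 80·401/641 = 50.0468
RR_MH = (2.5884 + 43.8066) / (7.7172 + 50.0468) = 46.3949 / 57.7640 = 0.80318

0.803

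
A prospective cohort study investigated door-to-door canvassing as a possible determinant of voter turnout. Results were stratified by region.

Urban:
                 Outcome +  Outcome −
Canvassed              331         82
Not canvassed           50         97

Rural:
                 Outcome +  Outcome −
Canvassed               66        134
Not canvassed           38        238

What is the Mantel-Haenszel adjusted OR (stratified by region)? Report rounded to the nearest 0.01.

5.01

OR_MH = Σ(aᵢdᵢ/nᵢ) / Σ(bᵢcᵢ/nᵢ), where nᵢ is the stratum total.
Stratum 1 (Urban): n = 560; a·d/n = 331·97/560 = 57.3339; b·c/n = 82·50/560 = 7.3214
Stratum 2 (Rural): n = 476; a·d/n = 66·238/476 = 33.0000; b·c/n = 134·38/476 = 10.6975
OR_MH = (57.3339 + 33.0000) / (7.3214 + 10.6975) = 90.3339 / 18.0189 = 5.01329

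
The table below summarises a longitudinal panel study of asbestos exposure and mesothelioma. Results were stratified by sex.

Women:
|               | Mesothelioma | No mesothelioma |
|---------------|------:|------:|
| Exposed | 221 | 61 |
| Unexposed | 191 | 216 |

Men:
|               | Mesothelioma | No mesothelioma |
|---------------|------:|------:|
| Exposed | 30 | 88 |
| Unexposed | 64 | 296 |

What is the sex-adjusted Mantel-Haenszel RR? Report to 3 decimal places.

RR_MH = Σ(aᵢ·n₀ᵢ/nᵢ) / Σ(cᵢ·n₁ᵢ/nᵢ), with n₁ᵢ = aᵢ+bᵢ (exposed), n₀ᵢ = cᵢ+dᵢ (unexposed), nᵢ = n₁ᵢ+n₀ᵢ.
Stratum 1 (Women): n₁ = 282, n₀ = 407, n = 689; a·n₀/n = 221·407/689 = 130.5472; c·n₁/n = 191·282/689 = 78.1742
Stratum 2 (Men): n₁ = 118, n₀ = 360, n = 478; a·n₀/n = 30·360/478 = 22.5941; c·n₁/n = 64·118/478 = 15.7992
RR_MH = (130.5472 + 22.5941) / (78.1742 + 15.7992) = 153.1413 / 93.9733 = 1.62963

1.630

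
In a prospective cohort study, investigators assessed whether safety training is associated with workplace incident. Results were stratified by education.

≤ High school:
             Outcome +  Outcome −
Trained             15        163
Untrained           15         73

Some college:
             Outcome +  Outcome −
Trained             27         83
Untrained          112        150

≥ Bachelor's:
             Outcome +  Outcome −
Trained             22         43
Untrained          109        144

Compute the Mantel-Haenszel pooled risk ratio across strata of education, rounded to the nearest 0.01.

RR_MH = Σ(aᵢ·n₀ᵢ/nᵢ) / Σ(cᵢ·n₁ᵢ/nᵢ), with n₁ᵢ = aᵢ+bᵢ (exposed), n₀ᵢ = cᵢ+dᵢ (unexposed), nᵢ = n₁ᵢ+n₀ᵢ.
Stratum 1 (≤ High school): n₁ = 178, n₀ = 88, n = 266; a·n₀/n = 15·88/266 = 4.9624; c·n₁/n = 15·178/266 = 10.0376
Stratum 2 (Some college): n₁ = 110, n₀ = 262, n = 372; a·n₀/n = 27·262/372 = 19.0161; c·n₁/n = 112·110/372 = 33.1183
Stratum 3 (≥ Bachelor's): n₁ = 65, n₀ = 253, n = 318; a·n₀/n = 22·253/318 = 17.5031; c·n₁/n = 109·65/318 = 22.2799
RR_MH = (4.9624 + 19.0161 + 17.5031) / (10.0376 + 33.1183 + 22.2799) = 41.4817 / 65.4357 = 0.63393

0.63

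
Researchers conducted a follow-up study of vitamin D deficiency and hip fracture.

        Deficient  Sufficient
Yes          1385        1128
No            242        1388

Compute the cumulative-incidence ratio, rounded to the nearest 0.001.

Reading the table with exposure as columns: a = 1385 (Deficient, case), b = 242 (Deficient, non-case), c = 1128 (Sufficient, case), d = 1388.
Risk in exposed = 1385/1627 = 0.85126; risk in unexposed = 1128/2516 = 0.44833.
RR = 0.85126 / 0.44833 = 1.89873
The risk among the exposed is 1.90 times that among the unexposed.

1.899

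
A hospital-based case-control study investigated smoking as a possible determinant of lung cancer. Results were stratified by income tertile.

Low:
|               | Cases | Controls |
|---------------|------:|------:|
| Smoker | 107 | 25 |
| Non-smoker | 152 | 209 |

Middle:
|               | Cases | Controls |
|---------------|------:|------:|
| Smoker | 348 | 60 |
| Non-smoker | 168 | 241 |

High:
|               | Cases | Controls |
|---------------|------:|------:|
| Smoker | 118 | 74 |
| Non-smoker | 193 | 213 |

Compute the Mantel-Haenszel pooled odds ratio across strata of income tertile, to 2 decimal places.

4.33

OR_MH = Σ(aᵢdᵢ/nᵢ) / Σ(bᵢcᵢ/nᵢ), where nᵢ is the stratum total.
Stratum 1 (Low): n = 493; a·d/n = 107·209/493 = 45.3611; b·c/n = 25·152/493 = 7.7079
Stratum 2 (Middle): n = 817; a·d/n = 348·241/817 = 102.6536; b·c/n = 60·168/817 = 12.3378
Stratum 3 (High): n = 598; a·d/n = 118·213/598 = 42.0301; b·c/n = 74·193/598 = 23.8829
OR_MH = (45.3611 + 102.6536 + 42.0301) / (7.7079 + 12.3378 + 23.8829) = 190.0448 / 43.9287 = 4.32621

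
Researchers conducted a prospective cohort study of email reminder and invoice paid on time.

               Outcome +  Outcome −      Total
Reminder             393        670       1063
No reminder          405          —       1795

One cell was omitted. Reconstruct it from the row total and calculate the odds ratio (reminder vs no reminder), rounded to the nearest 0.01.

The missing cell is in the unexposed row: 1795 − 405 = 1390.
So a = 393, b = 670, c = 405, d = 1390.
OR = (a·d)/(b·c) = (393 × 1390) / (670 × 405) = 546270 / 271350 = 2.01316

2.01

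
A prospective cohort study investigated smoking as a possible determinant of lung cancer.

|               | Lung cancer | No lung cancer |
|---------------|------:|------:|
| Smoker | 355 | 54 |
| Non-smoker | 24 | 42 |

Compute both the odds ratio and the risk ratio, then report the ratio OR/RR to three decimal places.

Cells: a = 355, b = 54, c = 24, d = 42.
OR = (355·42)/(54·24) = 14910/1296 = 11.50463
Risk in exposed = 355/409 = 0.86797; risk in unexposed = 24/66 = 0.36364; RR = 2.38692
OR/RR = 11.50463 / 2.38692 = 4.81987
The outcome is not rare, so the OR lies further from 1 than the RR.

4.820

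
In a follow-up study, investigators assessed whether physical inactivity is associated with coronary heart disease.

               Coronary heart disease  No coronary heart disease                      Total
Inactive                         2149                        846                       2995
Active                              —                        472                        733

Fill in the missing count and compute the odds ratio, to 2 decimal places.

The missing cell is in the unexposed row: 733 − 472 = 261.
So a = 2149, b = 846, c = 261, d = 472.
OR = (a·d)/(b·c) = (2149 × 472) / (846 × 261) = 1014328 / 220806 = 4.59375

4.59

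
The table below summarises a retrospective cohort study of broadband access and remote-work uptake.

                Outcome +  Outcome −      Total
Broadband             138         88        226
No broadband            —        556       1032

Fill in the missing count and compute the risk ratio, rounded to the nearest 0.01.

The missing cell is in the unexposed row: 1032 − 556 = 476.
So a = 138, b = 88, c = 476, d = 556.
RR = [a/(a+b)] / [c/(c+d)] = (138/226) / (476/1032) = 0.61062/0.46124 = 1.32386

1.32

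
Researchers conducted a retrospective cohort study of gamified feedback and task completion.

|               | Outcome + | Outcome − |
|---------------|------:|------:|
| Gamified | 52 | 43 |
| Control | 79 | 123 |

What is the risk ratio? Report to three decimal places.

1.400

Cells: a = 52, b = 43, c = 79, d = 123.
Risk in exposed = 52/95 = 0.54737; risk in unexposed = 79/202 = 0.39109.
RR = 0.54737 / 0.39109 = 1.39960
The risk among the exposed is 1.40 times that among the unexposed.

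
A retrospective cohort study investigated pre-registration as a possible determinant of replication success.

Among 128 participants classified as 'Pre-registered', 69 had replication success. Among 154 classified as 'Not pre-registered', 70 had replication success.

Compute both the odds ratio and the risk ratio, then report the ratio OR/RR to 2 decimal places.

1.18

From the description: a = 69, b = 59, c = 70, d = 84.
OR = (69·84)/(59·70) = 5796/4130 = 1.40339
Risk in exposed = 69/128 = 0.53906; risk in unexposed = 70/154 = 0.45455; RR = 1.18594
OR/RR = 1.40339 / 1.18594 = 1.18336
The outcome is not rare, so the OR lies further from 1 than the RR.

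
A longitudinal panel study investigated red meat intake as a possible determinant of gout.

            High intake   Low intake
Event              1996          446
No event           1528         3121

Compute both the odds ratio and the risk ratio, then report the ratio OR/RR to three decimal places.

Reading the table with exposure as columns: a = 1996 (High intake, case), b = 1528 (High intake, non-case), c = 446 (Low intake, case), d = 3121.
OR = (1996·3121)/(1528·446) = 6229516/681488 = 9.14105
Risk in exposed = 1996/3524 = 0.56640; risk in unexposed = 446/3567 = 0.12504; RR = 4.52994
OR/RR = 9.14105 / 4.52994 = 2.01792
The outcome is not rare, so the OR lies further from 1 than the RR.

2.018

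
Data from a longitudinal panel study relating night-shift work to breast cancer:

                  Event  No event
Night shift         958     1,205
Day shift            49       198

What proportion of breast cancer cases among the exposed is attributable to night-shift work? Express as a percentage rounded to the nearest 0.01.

Cells: a = 958, b = 1205, c = 49, d = 198.
Risk in exposed = 958/2163 = 0.44290; risk in unexposed = 49/247 = 0.19838.
RR = 0.44290/0.19838 = 2.23259
AR% = (RR − 1)/RR × 100 = (2.23259 − 1)/2.23259 × 100 = 55.2091%

55.21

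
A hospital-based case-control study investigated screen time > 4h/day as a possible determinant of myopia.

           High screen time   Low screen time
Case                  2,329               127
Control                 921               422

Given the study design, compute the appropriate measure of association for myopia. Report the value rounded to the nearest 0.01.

Reading the table with exposure as columns: a = 2329 (High screen time, case), b = 921 (High screen time, non-case), c = 127 (Low screen time, case), d = 422.
This is a hospital-based case-control study: participants were sampled on outcome status, so risks in the source population cannot be estimated directly — relative risk is not valid here. The odds ratio is the appropriate measure.
OR = (a·d)/(b·c) = (2329 × 422) / (921 × 127) = 982838 / 116967 = 8.40269

8.40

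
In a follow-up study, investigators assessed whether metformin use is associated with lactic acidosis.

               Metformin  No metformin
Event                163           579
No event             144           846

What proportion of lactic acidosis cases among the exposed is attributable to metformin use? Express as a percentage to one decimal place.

23.5

Reading the table with exposure as columns: a = 163 (Metformin, case), b = 144 (Metformin, non-case), c = 579 (No metformin, case), d = 846.
Risk in exposed = 163/307 = 0.53094; risk in unexposed = 579/1425 = 0.40632.
RR = 0.53094/0.40632 = 1.30673
AR% = (RR − 1)/RR × 100 = (1.30673 − 1)/1.30673 × 100 = 23.4730%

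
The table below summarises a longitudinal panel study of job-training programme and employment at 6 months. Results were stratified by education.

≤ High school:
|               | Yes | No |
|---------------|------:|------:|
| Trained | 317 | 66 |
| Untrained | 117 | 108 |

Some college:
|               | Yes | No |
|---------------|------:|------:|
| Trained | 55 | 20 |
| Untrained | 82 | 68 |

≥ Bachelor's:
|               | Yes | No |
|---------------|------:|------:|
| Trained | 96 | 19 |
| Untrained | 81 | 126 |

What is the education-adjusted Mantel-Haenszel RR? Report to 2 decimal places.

1.66

RR_MH = Σ(aᵢ·n₀ᵢ/nᵢ) / Σ(cᵢ·n₁ᵢ/nᵢ), with n₁ᵢ = aᵢ+bᵢ (exposed), n₀ᵢ = cᵢ+dᵢ (unexposed), nᵢ = n₁ᵢ+n₀ᵢ.
Stratum 1 (≤ High school): n₁ = 383, n₀ = 225, n = 608; a·n₀/n = 317·225/608 = 117.3109; c·n₁/n = 117·383/608 = 73.7023
Stratum 2 (Some college): n₁ = 75, n₀ = 150, n = 225; a·n₀/n = 55·150/225 = 36.6667; c·n₁/n = 82·75/225 = 27.3333
Stratum 3 (≥ Bachelor's): n₁ = 115, n₀ = 207, n = 322; a·n₀/n = 96·207/322 = 61.7143; c·n₁/n = 81·115/322 = 28.9286
RR_MH = (117.3109 + 36.6667 + 61.7143) / (73.7023 + 27.3333 + 28.9286) = 215.6918 / 129.9642 = 1.65962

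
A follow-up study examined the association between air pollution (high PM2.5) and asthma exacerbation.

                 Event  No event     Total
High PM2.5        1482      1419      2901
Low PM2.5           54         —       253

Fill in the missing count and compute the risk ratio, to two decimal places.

The missing cell is in the unexposed row: 253 − 54 = 199.
So a = 1482, b = 1419, c = 54, d = 199.
RR = [a/(a+b)] / [c/(c+d)] = (1482/2901) / (54/253) = 0.51086/0.21344 = 2.39347

2.39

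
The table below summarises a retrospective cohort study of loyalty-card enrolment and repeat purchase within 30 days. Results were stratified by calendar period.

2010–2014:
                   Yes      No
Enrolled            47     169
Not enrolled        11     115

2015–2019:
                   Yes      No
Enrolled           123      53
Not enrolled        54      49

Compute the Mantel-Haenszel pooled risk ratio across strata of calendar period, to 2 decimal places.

1.53

RR_MH = Σ(aᵢ·n₀ᵢ/nᵢ) / Σ(cᵢ·n₁ᵢ/nᵢ), with n₁ᵢ = aᵢ+bᵢ (exposed), n₀ᵢ = cᵢ+dᵢ (unexposed), nᵢ = n₁ᵢ+n₀ᵢ.
Stratum 1 (2010–2014): n₁ = 216, n₀ = 126, n = 342; a·n₀/n = 47·126/342 = 17.3158; c·n₁/n = 11·216/342 = 6.9474
Stratum 2 (2015–2019): n₁ = 176, n₀ = 103, n = 279; a·n₀/n = 123·103/279 = 45.4086; c·n₁/n = 54·176/279 = 34.0645
RR_MH = (17.3158 + 45.4086) / (6.9474 + 34.0645) = 62.7244 / 41.0119 = 1.52942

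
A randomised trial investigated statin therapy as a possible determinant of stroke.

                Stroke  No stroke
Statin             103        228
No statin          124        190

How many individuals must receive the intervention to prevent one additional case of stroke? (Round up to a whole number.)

12

Risk in treated group = 103/331 = 0.31118; risk in control = 124/314 = 0.39490.
Absolute risk reduction = 0.39490 − 0.31118 = 0.08373
NNT = 1 / ARR = 1 / 0.08373 = 11.944 → round up → 12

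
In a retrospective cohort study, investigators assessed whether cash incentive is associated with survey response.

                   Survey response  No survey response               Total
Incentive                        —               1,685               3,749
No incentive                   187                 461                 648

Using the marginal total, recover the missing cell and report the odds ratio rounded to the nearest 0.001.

3.020

The missing cell is in the exposed row: 3749 − 1685 = 2064.
So a = 2064, b = 1685, c = 187, d = 461.
OR = (a·d)/(b·c) = (2064 × 461) / (1685 × 187) = 951504 / 315095 = 3.01974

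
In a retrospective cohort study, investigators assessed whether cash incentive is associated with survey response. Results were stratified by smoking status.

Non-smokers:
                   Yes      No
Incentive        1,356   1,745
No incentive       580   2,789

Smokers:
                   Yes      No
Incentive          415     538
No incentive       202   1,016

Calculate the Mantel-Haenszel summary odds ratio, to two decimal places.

3.77

OR_MH = Σ(aᵢdᵢ/nᵢ) / Σ(bᵢcᵢ/nᵢ), where nᵢ is the stratum total.
Stratum 1 (Non-smokers): n = 6470; a·d/n = 1356·2789/6470 = 584.5261; b·c/n = 1745·580/6470 = 156.4297
Stratum 2 (Smokers): n = 2171; a·d/n = 415·1016/2171 = 194.2146; b·c/n = 538·202/2171 = 50.0580
OR_MH = (584.5261 + 194.2146) / (156.4297 + 50.0580) = 778.7408 / 206.4877 = 3.77137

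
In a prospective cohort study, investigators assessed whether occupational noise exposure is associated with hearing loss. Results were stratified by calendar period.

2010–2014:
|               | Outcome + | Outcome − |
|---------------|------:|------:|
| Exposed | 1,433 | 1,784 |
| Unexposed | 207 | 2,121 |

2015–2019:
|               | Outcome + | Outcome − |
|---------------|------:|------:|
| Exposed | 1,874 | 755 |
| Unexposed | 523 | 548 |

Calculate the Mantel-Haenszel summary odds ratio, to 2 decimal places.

OR_MH = Σ(aᵢdᵢ/nᵢ) / Σ(bᵢcᵢ/nᵢ), where nᵢ is the stratum total.
Stratum 1 (2010–2014): n = 5545; a·d/n = 1433·2121/5545 = 548.1322; b·c/n = 1784·207/5545 = 66.5984
Stratum 2 (2015–2019): n = 3700; a·d/n = 1874·548/3700 = 277.5546; b·c/n = 755·523/3700 = 106.7203
OR_MH = (548.1322 + 277.5546) / (66.5984 + 106.7203) = 825.6868 / 173.3186 = 4.76398

4.76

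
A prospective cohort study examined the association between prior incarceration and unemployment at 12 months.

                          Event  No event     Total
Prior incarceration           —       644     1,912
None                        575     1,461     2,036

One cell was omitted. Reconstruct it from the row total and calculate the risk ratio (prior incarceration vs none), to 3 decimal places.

The missing cell is in the exposed row: 1912 − 644 = 1268.
So a = 1268, b = 644, c = 575, d = 1461.
RR = [a/(a+b)] / [c/(c+d)] = (1268/1912) / (575/2036) = 0.66318/0.28242 = 2.34823

2.348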